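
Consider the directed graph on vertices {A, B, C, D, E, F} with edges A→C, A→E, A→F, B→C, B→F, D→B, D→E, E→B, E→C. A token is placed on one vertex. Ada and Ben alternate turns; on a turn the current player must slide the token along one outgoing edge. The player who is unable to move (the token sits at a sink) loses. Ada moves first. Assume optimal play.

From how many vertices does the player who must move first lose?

3

Label each position W (a win for the player to move) or L (a loss). A position with no legal move is L; any other position is W exactly when some move reaches an L, and L when every move reaches a W.
Every edge goes from a vertex to one that appears earlier in the order F, C, B, E, A, D, so processing vertices in that order labels each vertex after all of its successors.
F: no outgoing edge → L
C: no outgoing edge → L
B: →C(L), so W
E: →C(L), so W
A: →C(L), so W
D: →E(W), B(W) — all W, so L
The L vertices are C, D, F; that is 3 in all.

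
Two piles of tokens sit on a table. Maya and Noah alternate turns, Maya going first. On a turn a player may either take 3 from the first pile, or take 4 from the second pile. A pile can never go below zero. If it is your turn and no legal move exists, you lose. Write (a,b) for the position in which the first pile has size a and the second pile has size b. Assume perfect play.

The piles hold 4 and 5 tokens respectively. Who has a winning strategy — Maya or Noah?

Compute win/loss labels from the base case upward. A position with no move is L. Any other position is W if it can reach an L in one move, else L.
No move ever increases a pile, so every position that can arise here has a ≤ 4 and b ≤ 5; it is enough to label the cells with 0 ≤ a ≤ 4 and 0 ≤ b ≤ 5.
Every move lowers a or b (never raises either), so fill the grid row by row in increasing a, and left to right within a row: each cell's successors are then already labelled.
      b=0  b=1  b=2  b=3  b=4  b=5
a=0:    L    L    L    L    W    W
a=1:    L    L    L    L    W    W
a=2:    L    L    L    L    W    W
a=3:    W    W    W    W    L    L
a=4:    W    W    W    W    L    L
Cells with no legal move (terminal, hence L): (0,0), (0,1), (0,2), (0,3), (1,0), (1,1), (1,2), (1,3), (2,0), (2,1), (2,2), (2,3).
The remaining L cells, each justified by listing all of its moves:
(3,4): L (options (0,4)(W), (3,0)(W) are all W)
(3,5): L (options (0,5)(W), (3,1)(W) are all W)
(4,4): L (options (1,4)(W), (4,0)(W) are all W)
(4,5): L (options (1,5)(W), (4,1)(W) are all W)
Every other cell has at least one move into one of the L cells above, so it is W.
Every move from (4,5) reaches a W position, so the mover loses.

Noah wins.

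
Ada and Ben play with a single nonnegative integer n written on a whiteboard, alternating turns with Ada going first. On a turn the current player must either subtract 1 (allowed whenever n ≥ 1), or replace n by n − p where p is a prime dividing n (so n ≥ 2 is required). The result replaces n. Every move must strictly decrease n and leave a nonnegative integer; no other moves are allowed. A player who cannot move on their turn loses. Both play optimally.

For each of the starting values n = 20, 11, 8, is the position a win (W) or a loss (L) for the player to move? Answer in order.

Build the W/L table. Terminal = L. A non-terminal position is W if it has a move to some L; otherwise it is L.
n=0: no move → L
n=1: W (go to 0, an L position)
n=2: W (go to 0, an L position)
n=3: W (go to 0, an L position)
n=4: L (options 2(W), 3(W) are all W)
n=5: W (go to 0, an L position)
n=6: W (go to 4, an L position)
n=7: W (go to 0, an L position)
n=8: L (options 6(W), 7(W) are all W)
n=9: W (go to 8, an L position)
n=10: W (go to 8, an L position)
n=11: W (go to 0, an L position)
n=12: L (options 9(W), 10(W), 11(W) are all W)
n=13: W (go to 0, an L position)
n=14: W (go to 12, an L position)
n=15: W (go to 12, an L position)
n=16: L (options 14(W), 15(W) are all W)
n=17: W (go to 0, an L position)
n=18: W (go to 16, an L position)
n=19: W (go to 0, an L position)
n=20: L (options 15(W), 18(W), 19(W) are all W)

20: L, 11: W, 8: L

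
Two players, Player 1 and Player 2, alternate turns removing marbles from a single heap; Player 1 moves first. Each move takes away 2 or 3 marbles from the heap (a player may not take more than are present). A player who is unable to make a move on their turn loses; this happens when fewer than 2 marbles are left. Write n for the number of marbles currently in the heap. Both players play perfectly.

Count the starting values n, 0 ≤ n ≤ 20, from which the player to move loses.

Classify positions by backward induction: terminal positions (no move available) are L. From any other position, the mover wins iff some move reaches an L.
n=0: no move → L
n=1: no move → L
n=2: reaches L-position 0 → W
n=3: reaches L-position 1 → W
n=4: reaches L-position 1 → W
n=5: only reaches 3(W), 2(W), all W → L
n=6: only reaches 4(W), 3(W), all W → L
n=7: reaches L-position 5 → W
n=8: reaches L-position 6 → W
n=9: reaches L-position 6 → W
n=10: only reaches 8(W), 7(W), all W → L
n=11: only reaches 9(W), 8(W), all W → L
n=12: reaches L-position 10 → W
n=13: reaches L-position 11 → W
n=14: reaches L-position 11 → W
n=15: only reaches 13(W), 12(W), all W → L
n=16: only reaches 14(W), 13(W), all W → L
n=17: reaches L-position 15 → W
n=18: reaches L-position 16 → W
n=19: reaches L-position 16 → W
n=20: only reaches 18(W), 17(W), all W → L
L entries with 0 ≤ n ≤ 20: n = 0, 1, 5, 6, 10, 11, 15, 16, 20; that makes 9.

9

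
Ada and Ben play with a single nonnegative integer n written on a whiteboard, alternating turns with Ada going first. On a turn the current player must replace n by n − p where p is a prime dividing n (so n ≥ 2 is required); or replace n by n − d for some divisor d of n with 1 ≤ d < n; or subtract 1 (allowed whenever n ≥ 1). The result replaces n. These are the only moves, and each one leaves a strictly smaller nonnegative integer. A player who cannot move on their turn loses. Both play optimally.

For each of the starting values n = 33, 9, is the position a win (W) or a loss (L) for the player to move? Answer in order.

Build the W/L table. Terminal = L. A non-terminal position is W if it has a move to some L; otherwise it is L.
n=0: no move → L
n=1: can move to 0, which is L ⇒ W
n=2: can move to 0, which is L ⇒ W
n=3: can move to 0, which is L ⇒ W
n=4: moves to 2(W), 3(W); every one is W ⇒ L
n=5: can move to 0, which is L ⇒ W
n=6: can move to 4, which is L ⇒ W
n=7: can move to 0, which is L ⇒ W
n=8: can move to 4, which is L ⇒ W
n=9: moves to 6(W), 8(W); every one is W ⇒ L
n=10: can move to 9, which is L ⇒ W
n=11: can move to 0, which is L ⇒ W
n=12: can move to 9, which is L ⇒ W
n=13: can move to 0, which is L ⇒ W
n=14: moves to 7(W), 12(W), 13(W); every one is W ⇒ L
n=15: can move to 14, which is L ⇒ W
n=16: can move to 14, which is L ⇒ W
n=17: can move to 0, which is L ⇒ W
n=18: can move to 9, which is L ⇒ W
n=19: can move to 0, which is L ⇒ W
n=20: moves to 10(W), 15(W), 16(W), 18(W), 19(W); every one is W ⇒ L
n=21: can move to 14, which is L ⇒ W
n=22: can move to 20, which is L ⇒ W
n=23: can move to 0, which is L ⇒ W
n=24: can move to 20, which is L ⇒ W
n=25: can move to 20, which is L ⇒ W
n=26: moves to 13(W), 24(W), 25(W); every one is W ⇒ L
n=27: can move to 26, which is L ⇒ W
n=28: can move to 14, which is L ⇒ W
n=29: can move to 0, which is L ⇒ W
n=30: can move to 20, which is L ⇒ W
n=31: can move to 0, which is L ⇒ W
n=32: moves to 16(W), 24(W), 28(W), 30(W), 31(W); every one is W ⇒ L
n=33: can move to 32, which is L ⇒ W

33: W, 9: L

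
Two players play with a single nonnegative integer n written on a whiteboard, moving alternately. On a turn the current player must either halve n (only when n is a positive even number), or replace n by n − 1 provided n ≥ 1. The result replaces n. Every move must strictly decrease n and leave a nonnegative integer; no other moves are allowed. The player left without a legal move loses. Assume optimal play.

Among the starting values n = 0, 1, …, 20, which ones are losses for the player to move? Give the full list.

0, 2, 5, 7, 9, 11, 13, 15, 17, 19

Positions with no move are L. A position that does have a move is losing for the player to move precisely when every available move leads to a winning position for the opponent. Fill in the labels:
n=0: no move → L
n=1: W (go to 0, an L position)
n=2: L (sole option 1(W) is W)
n=3: W (go to 2, an L position)
n=4: W (go to 2, an L position)
n=5: L (sole option 4(W) is W)
n=6: W (go to 5, an L position)
n=7: L (sole option 6(W) is W)
n=8: W (go to 7, an L position)
n=9: L (sole option 8(W) is W)
n=10: W (go to 5, an L position)
n=11: L (sole option 10(W) is W)
n=12: W (go to 11, an L position)
n=13: L (sole option 12(W) is W)
n=14: W (go to 7, an L position)
n=15: L (sole option 14(W) is W)
n=16: W (go to 15, an L position)
n=17: L (sole option 16(W) is W)
n=18: W (go to 9, an L position)
n=19: L (sole option 18(W) is W)
n=20: W (go to 19, an L position)
The losing starting values of n are exactly the entries labelled L in this table (10 of them).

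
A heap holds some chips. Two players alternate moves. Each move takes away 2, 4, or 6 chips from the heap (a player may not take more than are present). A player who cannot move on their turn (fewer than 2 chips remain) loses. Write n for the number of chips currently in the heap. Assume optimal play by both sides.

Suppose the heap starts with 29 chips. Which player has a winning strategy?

Positions with no move are L. A position that does have a move is losing for the player to move precisely when every available move leads to a winning position for the opponent. Fill in the labels:
n=0: no move → L
n=1: no move → L
n=2: →0(L), so W
n=3: →1(L), so W
n=4: →0(L), so W
n=5: →1(L), so W
n=6: →0(L), so W
n=7: →1(L), so W
n=8: →6(W), 4(W), 2(W) — all W, so L
n=9: →7(W), 5(W), 3(W) — all W, so L
n=10: →8(L), so W
n=11: →9(L), so W
n=12: →8(L), so W
n=13: →9(L), so W
n=14: →8(L), so W
n=15: →9(L), so W
n=16: →14(W), 12(W), 10(W) — all W, so L
n=17: →15(W), 13(W), 11(W) — all W, so L
n=18: →16(L), so W
n=19: →17(L), so W
n=20: →16(L), so W
n=21: →17(L), so W
n=22: →16(L), so W
n=23: →17(L), so W
n=24: →22(W), 20(W), 18(W) — all W, so L
n=25: →23(W), 21(W), 19(W) — all W, so L
n=26: →24(L), so W
n=27: →25(L), so W
n=28: →24(L), so W
n=29: →25(L), so W
From 29 the player to move can remove 4, leaving 25, reaching an L position.

The first player wins.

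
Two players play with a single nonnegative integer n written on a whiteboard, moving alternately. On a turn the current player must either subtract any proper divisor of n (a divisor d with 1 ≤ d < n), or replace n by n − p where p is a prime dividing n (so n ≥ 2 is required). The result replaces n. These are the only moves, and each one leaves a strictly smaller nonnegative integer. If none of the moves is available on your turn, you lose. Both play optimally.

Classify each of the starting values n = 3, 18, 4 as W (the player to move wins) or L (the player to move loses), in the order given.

3: W, 18: W, 4: L

Work bottom-up. With no move the player to move loses. Otherwise the position is W if at least one move leads to an L position for the opponent, and L if every move leads to a W.
n=0: no move → L
n=1: no move → L
n=2: W (go to 0, an L position)
n=3: W (go to 0, an L position)
n=4: L (options 2(W), 3(W) are all W)
n=5: W (go to 0, an L position)
n=6: W (go to 4, an L position)
n=7: W (go to 0, an L position)
n=8: W (go to 4, an L position)
n=9: L (options 6(W), 8(W) are all W)
n=10: W (go to 9, an L position)
n=11: W (go to 0, an L position)
n=12: W (go to 9, an L position)
n=13: W (go to 0, an L position)
n=14: L (options 7(W), 12(W), 13(W) are all W)
n=15: W (go to 14, an L position)
n=16: W (go to 14, an L position)
n=17: W (go to 0, an L position)
n=18: W (go to 9, an L position)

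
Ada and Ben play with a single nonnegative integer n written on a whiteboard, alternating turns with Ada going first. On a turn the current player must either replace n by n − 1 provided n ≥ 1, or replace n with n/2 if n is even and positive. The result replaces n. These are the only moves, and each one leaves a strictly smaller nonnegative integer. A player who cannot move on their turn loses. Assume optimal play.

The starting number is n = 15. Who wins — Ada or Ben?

Ben wins.

Build the W/L table. Terminal = L. A non-terminal position is W if it has a move to some L; otherwise it is L.
n=0: no move → L
n=1: reaches L-position 0 → W
n=2: only reaches 1(W), which is W → L
n=3: reaches L-position 2 → W
n=4: reaches L-position 2 → W
n=5: only reaches 4(W), which is W → L
n=6: reaches L-position 5 → W
n=7: only reaches 6(W), which is W → L
n=8: reaches L-position 7 → W
n=9: only reaches 8(W), which is W → L
n=10: reaches L-position 5 → W
n=11: only reaches 10(W), which is W → L
n=12: reaches L-position 11 → W
n=13: only reaches 12(W), which is W → L
n=14: reaches L-position 7 → W
n=15: only reaches 14(W), which is W → L
The starting position 15 is L: whatever Ada does, the opponent receives a W position.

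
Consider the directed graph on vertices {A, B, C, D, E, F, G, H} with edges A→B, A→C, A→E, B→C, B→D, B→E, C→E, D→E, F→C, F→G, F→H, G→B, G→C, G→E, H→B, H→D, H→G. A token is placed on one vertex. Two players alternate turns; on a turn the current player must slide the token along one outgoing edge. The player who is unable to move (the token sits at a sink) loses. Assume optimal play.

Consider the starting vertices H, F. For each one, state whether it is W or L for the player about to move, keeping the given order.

Positions with no move are L. A position that does have a move is losing for the player to move precisely when every available move leads to a winning position for the opponent. Fill in the labels:
Every edge goes from a vertex to one that appears earlier in the order E, C, D, B, G, A, H, F, so processing vertices in that order labels each vertex after all of its successors.
E: no outgoing edge → L
C: reaches L-position E → W
D: reaches L-position E → W
B: reaches L-position E → W
G: reaches L-position E → W
A: reaches L-position E → W
H: only reaches G(W), B(W), D(W), all W → L
F: reaches L-position H → W

H: L, F: W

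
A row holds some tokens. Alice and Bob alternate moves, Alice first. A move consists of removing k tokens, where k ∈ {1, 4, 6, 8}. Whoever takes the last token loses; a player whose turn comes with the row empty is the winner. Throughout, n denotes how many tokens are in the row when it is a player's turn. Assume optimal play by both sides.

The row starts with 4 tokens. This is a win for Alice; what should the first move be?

Remove 1, leaving 3.

Compute win/loss labels from the base case upward. A position with no move is W. Any other position is W if it can reach an L in one move, else L.
n=0: no move; the opponent has just taken the last token and therefore loses → W
n=1: the only move is to 0(W), a W ⇒ L
n=2: can move to 1, which is L ⇒ W
n=3: the only move is to 2(W), a W ⇒ L
n=4: can move to 3, which is L ⇒ W
From 4, the L positions reachable in one move are: 3.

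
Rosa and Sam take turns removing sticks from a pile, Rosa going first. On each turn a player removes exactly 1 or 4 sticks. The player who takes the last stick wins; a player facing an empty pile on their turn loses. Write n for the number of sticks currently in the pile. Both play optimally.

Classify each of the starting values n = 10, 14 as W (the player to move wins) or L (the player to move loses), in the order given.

Work bottom-up. With no move the player to move loses. Otherwise the position is W if at least one move leads to an L position for the opponent, and L if every move leads to a W.
n=0: no move → L
n=1: can move to 0, which is L ⇒ W
n=2: the only move is to 1(W), a W ⇒ L
n=3: can move to 2, which is L ⇒ W
n=4: can move to 0, which is L ⇒ W
n=5: moves to 4(W), 1(W); every one is W ⇒ L
n=6: can move to 5, which is L ⇒ W
n=7: moves to 6(W), 3(W); every one is W ⇒ L
n=8: can move to 7, which is L ⇒ W
n=9: can move to 5, which is L ⇒ W
n=10: moves to 9(W), 6(W); every one is W ⇒ L
n=11: can move to 10, which is L ⇒ W
n=12: moves to 11(W), 8(W); every one is W ⇒ L
n=13: can move to 12, which is L ⇒ W
n=14: can move to 10, which is L ⇒ W

10: L, 14: W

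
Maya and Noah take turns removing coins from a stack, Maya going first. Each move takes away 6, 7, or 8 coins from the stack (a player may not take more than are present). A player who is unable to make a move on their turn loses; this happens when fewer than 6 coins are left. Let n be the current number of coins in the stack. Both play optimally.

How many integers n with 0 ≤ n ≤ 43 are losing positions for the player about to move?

Label each position W (a win for the player to move) or L (a loss). A position with no legal move is L; any other position is W exactly when some move reaches an L, and L when every move reaches a W.
n=0: no move → L
n=1: no move → L
n=2: no move → L
n=3: no move → L
n=4: no move → L
n=5: no move → L
n=6: can move to 0, which is L ⇒ W
n=7: can move to 1, which is L ⇒ W
n=8: can move to 2, which is L ⇒ W
n=9: can move to 3, which is L ⇒ W
n=10: can move to 4, which is L ⇒ W
n=11: can move to 5, which is L ⇒ W
n=12: can move to 5, which is L ⇒ W
n=13: can move to 5, which is L ⇒ W
n=14: moves to 8(W), 7(W), 6(W); every one is W ⇒ L
n=15: moves to 9(W), 8(W), 7(W); every one is W ⇒ L
n=16: moves to 10(W), 9(W), 8(W); every one is W ⇒ L
n=17: moves to 11(W), 10(W), 9(W); every one is W ⇒ L
n=18: moves to 12(W), 11(W), 10(W); every one is W ⇒ L
n=19: moves to 13(W), 12(W), 11(W); every one is W ⇒ L
n=20: can move to 14, which is L ⇒ W
n=21: can move to 15, which is L ⇒ W
n=22: can move to 16, which is L ⇒ W
n=23: can move to 17, which is L ⇒ W
n=24: can move to 18, which is L ⇒ W
n=25: can move to 19, which is L ⇒ W
n=26: can move to 19, which is L ⇒ W
n=27: can move to 19, which is L ⇒ W
n=28: moves to 22(W), 21(W), 20(W); every one is W ⇒ L
n=29: moves to 23(W), 22(W), 21(W); every one is W ⇒ L
n=30: moves to 24(W), 23(W), 22(W); every one is W ⇒ L
n=31: moves to 25(W), 24(W), 23(W); every one is W ⇒ L
n=32: moves to 26(W), 25(W), 24(W); every one is W ⇒ L
n=33: moves to 27(W), 26(W), 25(W); every one is W ⇒ L
n=34: can move to 28, which is L ⇒ W
n=35: can move to 29, which is L ⇒ W
n=36: can move to 30, which is L ⇒ W
n=37: can move to 31, which is L ⇒ W
n=38: can move to 32, which is L ⇒ W
n=39: can move to 33, which is L ⇒ W
n=40: can move to 33, which is L ⇒ W
n=41: can move to 33, which is L ⇒ W
n=42: moves to 36(W), 35(W), 34(W); every one is W ⇒ L
n=43: moves to 37(W), 36(W), 35(W); every one is W ⇒ L
L entries with 0 ≤ n ≤ 43: n = 0, 1, 2, 3, 4, 5, 14, 15, 16, 17, 18, 19, 28, 29, 30, 31, 32, 33, 42, 43; that makes 20.

20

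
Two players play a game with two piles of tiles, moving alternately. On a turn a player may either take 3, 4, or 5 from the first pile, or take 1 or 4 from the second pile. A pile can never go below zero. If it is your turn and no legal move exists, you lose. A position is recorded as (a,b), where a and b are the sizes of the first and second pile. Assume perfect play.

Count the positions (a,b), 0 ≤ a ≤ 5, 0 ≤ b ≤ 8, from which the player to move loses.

24

Build the W/L table. Terminal = L. A non-terminal position is W if it has a move to some L; otherwise it is L.
Every move lowers a or b (never raises either), so fill the grid row by row in increasing a, and left to right within a row: each cell's successors are then already labelled.
      b=0  b=1  b=2  b=3  b=4  b=5  b=6  b=7  b=8
a=0:    L    W    L    W    W    L    W    L    W
a=1:    L    W    L    W    W    L    W    L    W
a=2:    L    W    L    W    W    L    W    L    W
a=3:    W    L    W    L    W    W    L    W    L
a=4:    W    L    W    L    W    W    L    W    L
a=5:    W    L    W    L    W    W    L    W    L
Cells with no legal move (terminal, hence L): (0,0), (1,0), (2,0).
The remaining L cells, each justified by listing all of its moves:
(0,2): →(0,1)(W) only, which is W, so L
(0,5): →(0,4)(W), (0,1)(W) — all W, so L
(0,7): →(0,6)(W), (0,3)(W) — all W, so L
(1,2): →(1,1)(W) only, which is W, so L
(1,5): →(1,4)(W), (1,1)(W) — all W, so L
(1,7): →(1,6)(W), (1,3)(W) — all W, so L
(2,2): →(2,1)(W) only, which is W, so L
(2,5): →(2,4)(W), (2,1)(W) — all W, so L
(2,7): →(2,6)(W), (2,3)(W) — all W, so L
(3,1): →(0,1)(W), (3,0)(W) — all W, so L
(3,3): →(0,3)(W), (3,2)(W) — all W, so L
(3,6): →(0,6)(W), (3,5)(W), (3,2)(W) — all W, so L
(3,8): →(0,8)(W), (3,7)(W), (3,4)(W) — all W, so L
(4,1): →(1,1)(W), (0,1)(W), (4,0)(W) — all W, so L
(4,3): →(1,3)(W), (0,3)(W), (4,2)(W) — all W, so L
(4,6): →(1,6)(W), (0,6)(W), (4,5)(W), (4,2)(W) — all W, so L
(4,8): →(1,8)(W), (0,8)(W), (4,7)(W), (4,4)(W) — all W, so L
(5,1): →(2,1)(W), (1,1)(W), (0,1)(W), (5,0)(W) — all W, so L
(5,3): →(2,3)(W), (1,3)(W), (0,3)(W), (5,2)(W) — all W, so L
(5,6): →(2,6)(W), (1,6)(W), (0,6)(W), (5,5)(W), (5,2)(W) — all W, so L
(5,8): →(2,8)(W), (1,8)(W), (0,8)(W), (5,7)(W), (5,4)(W) — all W, so L
Every other cell has at least one move into one of the L cells above, so it is W.
L cells per row: a=0: 4, a=1: 4, a=2: 4, a=3: 4, a=4: 4, a=5: 4; total 24.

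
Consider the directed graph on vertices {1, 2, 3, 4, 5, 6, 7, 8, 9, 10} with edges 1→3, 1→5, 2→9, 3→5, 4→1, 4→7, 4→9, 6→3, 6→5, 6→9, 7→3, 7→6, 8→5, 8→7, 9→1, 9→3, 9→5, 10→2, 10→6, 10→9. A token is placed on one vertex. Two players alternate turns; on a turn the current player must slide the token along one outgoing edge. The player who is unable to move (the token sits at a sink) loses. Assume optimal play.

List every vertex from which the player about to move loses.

Positions with no move are L. A position that does have a move is losing for the player to move precisely when every available move leads to a winning position for the opponent. Fill in the labels:
Every edge goes from a vertex to one that appears earlier in the order 5, 3, 1, 9, 6, 7, 4, 2, 8, 10, so processing vertices in that order labels each vertex after all of its successors.
5: no outgoing edge → L
3: reaches L-position 5 → W
1: reaches L-position 5 → W
9: reaches L-position 5 → W
6: reaches L-position 5 → W
7: only reaches 6(W), 3(W), all W → L
4: reaches L-position 7 → W
2: only reaches 9(W), which is W → L
8: reaches L-position 7 → W
10: reaches L-position 2 → W
The losing starting vertices are exactly the entries labelled L in this table (3 of them).

2, 5, 7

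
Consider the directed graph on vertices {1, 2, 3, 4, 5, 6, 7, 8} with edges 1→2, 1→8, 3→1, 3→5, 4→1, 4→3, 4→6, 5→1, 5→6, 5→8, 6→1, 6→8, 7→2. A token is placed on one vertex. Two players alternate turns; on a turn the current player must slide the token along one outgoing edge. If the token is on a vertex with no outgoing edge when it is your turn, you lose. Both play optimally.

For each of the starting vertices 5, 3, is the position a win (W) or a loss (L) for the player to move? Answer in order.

5: W, 3: L

Classify positions by backward induction: terminal positions (no move available) are L. From any other position, the mover wins iff some move reaches an L.
Every edge goes from a vertex to one that appears earlier in the order 2, 8, 1, 6, 5, 3, 4, 7, so processing vertices in that order labels each vertex after all of its successors.
2: no outgoing edge → L
8: no outgoing edge → L
1: W (go to 8, an L position)
6: W (go to 8, an L position)
5: W (go to 8, an L position)
3: L (options 5(W), 1(W) are all W)
4: W (go to 3, an L position)
7: W (go to 2, an L position)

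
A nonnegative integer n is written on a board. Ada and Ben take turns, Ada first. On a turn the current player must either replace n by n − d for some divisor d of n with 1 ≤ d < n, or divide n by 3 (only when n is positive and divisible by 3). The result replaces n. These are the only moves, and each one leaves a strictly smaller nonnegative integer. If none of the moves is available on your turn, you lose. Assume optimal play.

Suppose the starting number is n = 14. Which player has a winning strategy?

Positions with no move are L. A position that does have a move is losing for the player to move precisely when every available move leads to a winning position for the opponent. Fill in the labels:
n=0: no move → L
n=1: no move → L
n=2: W (go to 1, an L position)
n=3: W (go to 1, an L position)
n=4: L (options 2(W), 3(W) are all W)
n=5: W (go to 4, an L position)
n=6: W (go to 4, an L position)
n=7: L (sole option 6(W) is W)
n=8: W (go to 4, an L position)
n=9: L (options 3(W), 6(W), 8(W) are all W)
n=10: W (go to 9, an L position)
n=11: L (sole option 10(W) is W)
n=12: W (go to 4, an L position)
n=13: L (sole option 12(W) is W)
n=14: W (go to 7, an L position)
The starting position 14 is W: Ada should move to 7, handing over an L position.

Ada wins.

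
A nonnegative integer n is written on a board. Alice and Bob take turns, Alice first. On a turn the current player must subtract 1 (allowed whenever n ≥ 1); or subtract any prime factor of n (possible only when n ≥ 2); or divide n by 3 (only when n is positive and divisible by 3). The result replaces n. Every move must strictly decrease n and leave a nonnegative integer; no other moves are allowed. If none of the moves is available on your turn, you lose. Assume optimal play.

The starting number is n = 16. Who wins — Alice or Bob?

Build the W/L table. Terminal = L. A non-terminal position is W if it has a move to some L; otherwise it is L.
n=0: no move → L
n=1: →0(L), so W
n=2: →0(L), so W
n=3: →0(L), so W
n=4: →2(W), 3(W) — all W, so L
n=5: →0(L), so W
n=6: →4(L), so W
n=7: →0(L), so W
n=8: →6(W), 7(W) — all W, so L
n=9: →8(L), so W
n=10: →8(L), so W
n=11: →0(L), so W
n=12: →4(L), so W
n=13: →0(L), so W
n=14: →7(W), 12(W), 13(W) — all W, so L
n=15: →14(L), so W
n=16: →14(L), so W
The starting position 16 is W: Alice should move to 14, handing over an L position.

Alice wins.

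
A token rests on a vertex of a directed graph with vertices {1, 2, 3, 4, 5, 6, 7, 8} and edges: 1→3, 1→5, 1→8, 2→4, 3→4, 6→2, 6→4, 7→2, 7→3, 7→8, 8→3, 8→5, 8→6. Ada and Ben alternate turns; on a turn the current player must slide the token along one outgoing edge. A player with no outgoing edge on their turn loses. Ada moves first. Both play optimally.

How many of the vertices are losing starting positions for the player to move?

Positions with no move are L. A position that does have a move is losing for the player to move precisely when every available move leads to a winning position for the opponent. Fill in the labels:
Every edge goes from a vertex to one that appears earlier in the order 4, 5, 2, 3, 6, 8, 1, 7, so processing vertices in that order labels each vertex after all of its successors.
4: no outgoing edge → L
5: no outgoing edge → L
2: W (go to 4, an L position)
3: W (go to 4, an L position)
6: W (go to 4, an L position)
8: W (go to 5, an L position)
1: W (go to 5, an L position)
7: L (options 8(W), 3(W), 2(W) are all W)
The L vertices are 4, 5, 7; that is 3 in all.

3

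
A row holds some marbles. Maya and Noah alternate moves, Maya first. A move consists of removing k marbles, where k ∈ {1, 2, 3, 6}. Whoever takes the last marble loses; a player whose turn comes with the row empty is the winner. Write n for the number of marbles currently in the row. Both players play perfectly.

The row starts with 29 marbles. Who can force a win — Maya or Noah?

Positions with no move are W. A position that does have a move is losing for the player to move precisely when every available move leads to a winning position for the opponent. Fill in the labels:
n=0: no move; the opponent has just taken the last marble and therefore loses → W
n=1: L (sole option 0(W) is W)
n=2: W (go to 1, an L position)
n=3: W (go to 1, an L position)
n=4: W (go to 1, an L position)
n=5: L (options 4(W), 3(W), 2(W) are all W)
n=6: W (go to 5, an L position)
n=7: W (go to 5, an L position)
n=8: W (go to 5, an L position)
n=9: L (options 8(W), 7(W), 6(W), 3(W) are all W)
n=10: W (go to 9, an L position)
n=11: W (go to 9, an L position)
n=12: W (go to 9, an L position)
n=13: L (options 12(W), 11(W), 10(W), 7(W) are all W)
n=14: W (go to 13, an L position)
n=15: W (go to 13, an L position)
n=16: W (go to 13, an L position)
n=17: L (options 16(W), 15(W), 14(W), 11(W) are all W)
n=18: W (go to 17, an L position)
n=19: W (go to 17, an L position)
n=20: W (go to 17, an L position)
n=21: L (options 20(W), 19(W), 18(W), 15(W) are all W)
n=22: W (go to 21, an L position)
n=23: W (go to 21, an L position)
n=24: W (go to 21, an L position)
n=25: L (options 24(W), 23(W), 22(W), 19(W) are all W)
n=26: W (go to 25, an L position)
n=27: W (go to 25, an L position)
n=28: W (go to 25, an L position)
n=29: L (options 28(W), 27(W), 26(W), 23(W) are all W)
Every move from 29 reaches a W position, so the mover loses.

Noah wins.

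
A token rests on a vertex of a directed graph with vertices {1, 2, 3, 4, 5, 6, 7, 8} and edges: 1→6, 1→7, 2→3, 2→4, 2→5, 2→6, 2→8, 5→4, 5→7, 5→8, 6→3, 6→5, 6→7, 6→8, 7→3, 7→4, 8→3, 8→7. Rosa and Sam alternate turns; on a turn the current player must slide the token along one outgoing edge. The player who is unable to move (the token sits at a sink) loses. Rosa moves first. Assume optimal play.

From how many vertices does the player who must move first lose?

Use the standard recursion: the mover loses at a terminal position; elsewhere, the mover wins exactly when some move hands the opponent an L position.
Every edge goes from a vertex to one that appears earlier in the order 3, 4, 7, 8, 5, 6, 1, 2, so processing vertices in that order labels each vertex after all of its successors.
3: no outgoing edge → L
4: no outgoing edge → L
7: →4(L), so W
8: →3(L), so W
5: →4(L), so W
6: →3(L), so W
1: →6(W), 7(W) — all W, so L
2: →4(L), so W
The L vertices are 1, 3, 4; that is 3 in all.

3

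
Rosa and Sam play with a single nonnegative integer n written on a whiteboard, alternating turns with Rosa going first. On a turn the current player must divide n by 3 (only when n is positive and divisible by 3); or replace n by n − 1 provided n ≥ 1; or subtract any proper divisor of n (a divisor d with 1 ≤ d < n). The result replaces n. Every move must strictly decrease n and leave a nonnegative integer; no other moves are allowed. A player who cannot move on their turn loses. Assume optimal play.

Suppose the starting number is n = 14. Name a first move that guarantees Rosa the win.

Move to 7.

Compute win/loss labels from the base case upward. A position with no move is L. Any other position is W if it can reach an L in one move, else L.
n=0: no move → L
n=1: →0(L), so W
n=2: →1(W) only, which is W, so L
n=3: →2(L), so W
n=4: →2(L), so W
n=5: →4(W) only, which is W, so L
n=6: →2(L), so W
n=7: →6(W) only, which is W, so L
n=8: →7(L), so W
n=9: →3(W), 6(W), 8(W) — all W, so L
n=10: →5(L), so W
n=11: →10(W) only, which is W, so L
n=12: →9(L), so W
n=13: →12(W) only, which is W, so L
n=14: →7(L), so W
From 14, the L positions reachable in one move are: 7, 13. Any move reaching one of these is winning.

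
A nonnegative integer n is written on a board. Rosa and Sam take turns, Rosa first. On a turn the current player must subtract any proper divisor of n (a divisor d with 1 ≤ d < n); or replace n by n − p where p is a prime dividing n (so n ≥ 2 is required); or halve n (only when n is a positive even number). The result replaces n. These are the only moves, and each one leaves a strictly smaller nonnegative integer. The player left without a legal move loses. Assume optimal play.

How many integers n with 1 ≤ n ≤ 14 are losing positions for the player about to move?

4

Label each position W (a win for the player to move) or L (a loss). A position with no legal move is L; any other position is W exactly when some move reaches an L, and L when every move reaches a W.
n=0: no move → L
n=1: no move → L
n=2: →0(L), so W
n=3: →0(L), so W
n=4: →2(W), 3(W) — all W, so L
n=5: →0(L), so W
n=6: →4(L), so W
n=7: →0(L), so W
n=8: →4(L), so W
n=9: →6(W), 8(W) — all W, so L
n=10: →9(L), so W
n=11: →0(L), so W
n=12: →9(L), so W
n=13: →0(L), so W
n=14: →7(W), 12(W), 13(W) — all W, so L
L entries with 1 ≤ n ≤ 14 (n=0 is outside the asked range and is not counted): n = 1, 4, 9, 14; that makes 4.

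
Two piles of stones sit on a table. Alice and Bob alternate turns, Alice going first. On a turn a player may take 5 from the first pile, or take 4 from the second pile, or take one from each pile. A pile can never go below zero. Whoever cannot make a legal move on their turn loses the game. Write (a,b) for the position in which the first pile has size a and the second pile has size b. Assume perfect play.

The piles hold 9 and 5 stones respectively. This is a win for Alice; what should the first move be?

Classify positions by backward induction: terminal positions (no move available) are L. From any other position, the mover wins iff some move reaches an L.
No move ever increases a pile, so every position that can arise here has a ≤ 9 and b ≤ 5; it is enough to label the cells with 0 ≤ a ≤ 9 and 0 ≤ b ≤ 5.
Every move lowers a or b (never raises either), so fill the grid row by row in increasing a, and left to right within a row: each cell's successors are then already labelled.
      b=0  b=1  b=2  b=3  b=4  b=5
a=0:    L    L    L    L    W    W
a=1:    L    W    W    W    W    L
a=2:    L    W    L    L    W    L
a=3:    L    W    L    W    W    L
a=4:    L    W    L    W    W    L
a=5:    W    W    W    W    L    L
a=6:    W    L    L    L    L    W
a=7:    W    L    W    W    W    W
a=8:    W    L    W    L    L    W
a=9:    W    L    W    L    W    W
Cells with no legal move (terminal, hence L): (0,0), (0,1), (0,2), (0,3), (1,0), (2,0), (3,0), (4,0).
The remaining L cells, each justified by listing all of its moves:
(1,5): L (options (1,1)(W), (0,4)(W) are all W)
(2,2): L (sole option (1,1)(W) is W)
(2,3): L (sole option (1,2)(W) is W)
(2,5): L (options (2,1)(W), (1,4)(W) are all W)
(3,2): L (sole option (2,1)(W) is W)
(3,5): L (options (3,1)(W), (2,4)(W) are all W)
(4,2): L (sole option (3,1)(W) is W)
(4,5): L (options (4,1)(W), (3,4)(W) are all W)
(5,4): L (options (0,4)(W), (5,0)(W), (4,3)(W) are all W)
(5,5): L (options (0,5)(W), (5,1)(W), (4,4)(W) are all W)
(6,1): L (options (1,1)(W), (5,0)(W) are all W)
(6,2): L (options (1,2)(W), (5,1)(W) are all W)
(6,3): L (options (1,3)(W), (5,2)(W) are all W)
(6,4): L (options (1,4)(W), (6,0)(W), (5,3)(W) are all W)
(7,1): L (options (2,1)(W), (6,0)(W) are all W)
(8,1): L (options (3,1)(W), (7,0)(W) are all W)
(8,3): L (options (3,3)(W), (7,2)(W) are all W)
(8,4): L (options (3,4)(W), (8,0)(W), (7,3)(W) are all W)
(9,1): L (options (4,1)(W), (8,0)(W) are all W)
(9,3): L (options (4,3)(W), (8,2)(W) are all W)
Every other cell has at least one move into one of the L cells above, so it is W.
From (9,5), the L positions reachable in one move are: (4,5), (9,1), (8,4). Any move reaching one of these is winning.

Move to (4,5).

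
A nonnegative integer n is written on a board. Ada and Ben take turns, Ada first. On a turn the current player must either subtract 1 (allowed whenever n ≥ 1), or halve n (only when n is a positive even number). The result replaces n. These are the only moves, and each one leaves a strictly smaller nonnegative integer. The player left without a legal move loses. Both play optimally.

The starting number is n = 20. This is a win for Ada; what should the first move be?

Move to 19.

Use the standard recursion: the mover loses at a terminal position; elsewhere, the mover wins exactly when some move hands the opponent an L position.
n=0: no move → L
n=1: can move to 0, which is L ⇒ W
n=2: the only move is to 1(W), a W ⇒ L
n=3: can move to 2, which is L ⇒ W
n=4: can move to 2, which is L ⇒ W
n=5: the only move is to 4(W), a W ⇒ L
n=6: can move to 5, which is L ⇒ W
n=7: the only move is to 6(W), a W ⇒ L
n=8: can move to 7, which is L ⇒ W
n=9: the only move is to 8(W), a W ⇒ L
n=10: can move to 5, which is L ⇒ W
n=11: the only move is to 10(W), a W ⇒ L
n=12: can move to 11, which is L ⇒ W
n=13: the only move is to 12(W), a W ⇒ L
n=14: can move to 7, which is L ⇒ W
n=15: the only move is to 14(W), a W ⇒ L
n=16: can move to 15, which is L ⇒ W
n=17: the only move is to 16(W), a W ⇒ L
n=18: can move to 9, which is L ⇒ W
n=19: the only move is to 18(W), a W ⇒ L
n=20: can move to 19, which is L ⇒ W
From 20, the L positions reachable in one move are: 19.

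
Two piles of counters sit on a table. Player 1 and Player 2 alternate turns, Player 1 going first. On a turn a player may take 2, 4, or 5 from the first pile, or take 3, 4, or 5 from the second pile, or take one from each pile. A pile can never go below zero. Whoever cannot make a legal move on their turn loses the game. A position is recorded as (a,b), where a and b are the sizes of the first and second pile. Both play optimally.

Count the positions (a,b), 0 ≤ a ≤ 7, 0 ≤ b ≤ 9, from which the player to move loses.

27

Work bottom-up. With no move the player to move loses. Otherwise the position is W if at least one move leads to an L position for the opponent, and L if every move leads to a W.
Every move lowers a or b (never raises either), so fill the grid row by row in increasing a, and left to right within a row: each cell's successors are then already labelled.
      b=0  b=1  b=2  b=3  b=4  b=5  b=6  b=7  b=8  b=9
a=0:    L    L    L    W    W    W    W    W    L    L
a=1:    L    W    W    W    W    W    L    L    L    W
a=2:    W    W    W    L    L    L    W    W    W    W
a=3:    W    L    L    L    W    W    W    W    W    L
a=4:    W    W    W    W    W    W    L    L    W    W
a=5:    W    W    W    W    L    L    W    W    W    W
a=6:    W    L    L    W    W    W    W    W    W    L
a=7:    L    W    W    W    W    W    L    L    L    W
Cells with no legal move (terminal, hence L): (0,0), (0,1), (0,2), (1,0).
The remaining L cells, each justified by listing all of its moves:
(0,8): L (options (0,5)(W), (0,4)(W), (0,3)(W) are all W)
(0,9): L (options (0,6)(W), (0,5)(W), (0,4)(W) are all W)
(1,6): L (options (1,3)(W), (1,2)(W), (1,1)(W), (0,5)(W) are all W)
(1,7): L (options (1,4)(W), (1,3)(W), (1,2)(W), (0,6)(W) are all W)
(1,8): L (options (1,5)(W), (1,4)(W), (1,3)(W), (0,7)(W) are all W)
(2,3): L (options (0,3)(W), (2,0)(W), (1,2)(W) are all W)
(2,4): L (options (0,4)(W), (2,1)(W), (2,0)(W), (1,3)(W) are all W)
(2,5): L (options (0,5)(W), (2,2)(W), (2,1)(W), (2,0)(W), (1,4)(W) are all W)
(3,1): L (options (1,1)(W), (2,0)(W) are all W)
(3,2): L (options (1,2)(W), (2,1)(W) are all W)
(3,3): L (options (1,3)(W), (3,0)(W), (2,2)(W) are all W)
(3,9): L (options (1,9)(W), (3,6)(W), (3,5)(W), (3,4)(W), (2,8)(W) are all W)
(4,6): L (options (2,6)(W), (0,6)(W), (4,3)(W), (4,2)(W), (4,1)(W), (3,5)(W) are all W)
(4,7): L (options (2,7)(W), (0,7)(W), (4,4)(W), (4,3)(W), (4,2)(W), (3,6)(W) are all W)
(5,4): L (options (3,4)(W), (1,4)(W), (0,4)(W), (5,1)(W), (5,0)(W), (4,3)(W) are all W)
(5,5): L (options (3,5)(W), (1,5)(W), (0,5)(W), (5,2)(W), (5,1)(W), (5,0)(W), (4,4)(W) are all W)
(6,1): L (options (4,1)(W), (2,1)(W), (1,1)(W), (5,0)(W) are all W)
(6,2): L (options (4,2)(W), (2,2)(W), (1,2)(W), (5,1)(W) are all W)
(6,9): L (options (4,9)(W), (2,9)(W), (1,9)(W), (6,6)(W), (6,5)(W), (6,4)(W), (5,8)(W) are all W)
(7,0): L (options (5,0)(W), (3,0)(W), (2,0)(W) are all W)
(7,6): L (options (5,6)(W), (3,6)(W), (2,6)(W), (7,3)(W), (7,2)(W), (7,1)(W), (6,5)(W) are all W)
(7,7): L (options (5,7)(W), (3,7)(W), (2,7)(W), (7,4)(W), (7,3)(W), (7,2)(W), (6,6)(W) are all W)
(7,8): L (options (5,8)(W), (3,8)(W), (2,8)(W), (7,5)(W), (7,4)(W), (7,3)(W), (6,7)(W) are all W)
Every other cell has at least one move into one of the L cells above, so it is W.
L cells per row: a=0: 5, a=1: 4, a=2: 3, a=3: 4, a=4: 2, a=5: 2, a=6: 3, a=7: 4; total 27.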